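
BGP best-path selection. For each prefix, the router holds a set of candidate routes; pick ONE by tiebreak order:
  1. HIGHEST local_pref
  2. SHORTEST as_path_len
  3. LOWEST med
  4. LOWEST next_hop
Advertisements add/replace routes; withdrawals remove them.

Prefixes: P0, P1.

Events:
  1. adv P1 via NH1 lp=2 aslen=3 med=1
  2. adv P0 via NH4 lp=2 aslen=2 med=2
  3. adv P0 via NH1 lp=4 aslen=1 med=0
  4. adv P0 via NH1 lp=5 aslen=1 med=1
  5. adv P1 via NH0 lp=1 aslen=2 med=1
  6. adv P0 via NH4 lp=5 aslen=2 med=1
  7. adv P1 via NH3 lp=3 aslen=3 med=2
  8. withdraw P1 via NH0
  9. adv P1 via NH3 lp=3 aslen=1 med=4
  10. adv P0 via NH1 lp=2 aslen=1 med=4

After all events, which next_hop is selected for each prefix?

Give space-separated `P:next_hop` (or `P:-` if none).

Answer: P0:NH4 P1:NH3

Derivation:
Op 1: best P0=- P1=NH1
Op 2: best P0=NH4 P1=NH1
Op 3: best P0=NH1 P1=NH1
Op 4: best P0=NH1 P1=NH1
Op 5: best P0=NH1 P1=NH1
Op 6: best P0=NH1 P1=NH1
Op 7: best P0=NH1 P1=NH3
Op 8: best P0=NH1 P1=NH3
Op 9: best P0=NH1 P1=NH3
Op 10: best P0=NH4 P1=NH3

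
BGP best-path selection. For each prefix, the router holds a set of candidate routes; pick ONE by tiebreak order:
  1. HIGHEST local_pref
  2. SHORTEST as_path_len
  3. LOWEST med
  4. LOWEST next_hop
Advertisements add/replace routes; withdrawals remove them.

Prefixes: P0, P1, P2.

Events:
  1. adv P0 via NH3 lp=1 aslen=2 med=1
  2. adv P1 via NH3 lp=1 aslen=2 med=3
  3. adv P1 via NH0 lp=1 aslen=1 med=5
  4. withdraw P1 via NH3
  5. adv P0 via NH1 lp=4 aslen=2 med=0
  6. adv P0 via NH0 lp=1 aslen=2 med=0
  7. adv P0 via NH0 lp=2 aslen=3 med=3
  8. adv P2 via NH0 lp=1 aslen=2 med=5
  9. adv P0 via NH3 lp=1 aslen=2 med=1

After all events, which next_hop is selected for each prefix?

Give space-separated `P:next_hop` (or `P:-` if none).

Answer: P0:NH1 P1:NH0 P2:NH0

Derivation:
Op 1: best P0=NH3 P1=- P2=-
Op 2: best P0=NH3 P1=NH3 P2=-
Op 3: best P0=NH3 P1=NH0 P2=-
Op 4: best P0=NH3 P1=NH0 P2=-
Op 5: best P0=NH1 P1=NH0 P2=-
Op 6: best P0=NH1 P1=NH0 P2=-
Op 7: best P0=NH1 P1=NH0 P2=-
Op 8: best P0=NH1 P1=NH0 P2=NH0
Op 9: best P0=NH1 P1=NH0 P2=NH0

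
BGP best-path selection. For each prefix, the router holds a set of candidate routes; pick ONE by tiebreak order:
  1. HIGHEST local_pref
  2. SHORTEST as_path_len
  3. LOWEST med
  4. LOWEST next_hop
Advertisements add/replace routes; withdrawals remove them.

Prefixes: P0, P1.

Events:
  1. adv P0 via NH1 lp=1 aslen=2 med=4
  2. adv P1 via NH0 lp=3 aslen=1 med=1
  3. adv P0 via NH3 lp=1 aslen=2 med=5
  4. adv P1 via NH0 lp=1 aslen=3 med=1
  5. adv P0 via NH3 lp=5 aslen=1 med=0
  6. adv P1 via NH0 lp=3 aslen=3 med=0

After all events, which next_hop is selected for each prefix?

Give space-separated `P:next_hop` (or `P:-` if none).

Op 1: best P0=NH1 P1=-
Op 2: best P0=NH1 P1=NH0
Op 3: best P0=NH1 P1=NH0
Op 4: best P0=NH1 P1=NH0
Op 5: best P0=NH3 P1=NH0
Op 6: best P0=NH3 P1=NH0

Answer: P0:NH3 P1:NH0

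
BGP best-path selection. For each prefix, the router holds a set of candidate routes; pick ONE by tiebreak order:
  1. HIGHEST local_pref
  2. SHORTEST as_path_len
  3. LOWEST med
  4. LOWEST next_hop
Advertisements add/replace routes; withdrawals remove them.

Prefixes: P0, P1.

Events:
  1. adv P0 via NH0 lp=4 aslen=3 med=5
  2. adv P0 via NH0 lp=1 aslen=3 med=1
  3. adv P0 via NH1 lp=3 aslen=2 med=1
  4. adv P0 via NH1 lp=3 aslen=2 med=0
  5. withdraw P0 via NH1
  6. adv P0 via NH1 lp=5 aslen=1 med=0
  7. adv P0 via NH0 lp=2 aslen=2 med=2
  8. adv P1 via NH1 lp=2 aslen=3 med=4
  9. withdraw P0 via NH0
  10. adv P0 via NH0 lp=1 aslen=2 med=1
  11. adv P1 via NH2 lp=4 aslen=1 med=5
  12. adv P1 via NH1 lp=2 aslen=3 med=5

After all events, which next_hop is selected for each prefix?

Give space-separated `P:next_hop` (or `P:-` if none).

Op 1: best P0=NH0 P1=-
Op 2: best P0=NH0 P1=-
Op 3: best P0=NH1 P1=-
Op 4: best P0=NH1 P1=-
Op 5: best P0=NH0 P1=-
Op 6: best P0=NH1 P1=-
Op 7: best P0=NH1 P1=-
Op 8: best P0=NH1 P1=NH1
Op 9: best P0=NH1 P1=NH1
Op 10: best P0=NH1 P1=NH1
Op 11: best P0=NH1 P1=NH2
Op 12: best P0=NH1 P1=NH2

Answer: P0:NH1 P1:NH2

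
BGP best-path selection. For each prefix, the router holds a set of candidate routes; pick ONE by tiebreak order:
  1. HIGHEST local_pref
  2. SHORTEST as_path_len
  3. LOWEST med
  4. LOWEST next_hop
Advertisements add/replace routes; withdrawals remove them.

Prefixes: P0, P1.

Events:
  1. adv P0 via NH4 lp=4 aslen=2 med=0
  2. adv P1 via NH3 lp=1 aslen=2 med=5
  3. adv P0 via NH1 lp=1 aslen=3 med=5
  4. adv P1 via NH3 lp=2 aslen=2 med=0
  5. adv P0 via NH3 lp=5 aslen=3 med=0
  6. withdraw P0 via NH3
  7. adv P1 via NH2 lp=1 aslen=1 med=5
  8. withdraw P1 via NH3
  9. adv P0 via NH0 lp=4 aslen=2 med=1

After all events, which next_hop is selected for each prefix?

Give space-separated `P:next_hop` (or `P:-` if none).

Answer: P0:NH4 P1:NH2

Derivation:
Op 1: best P0=NH4 P1=-
Op 2: best P0=NH4 P1=NH3
Op 3: best P0=NH4 P1=NH3
Op 4: best P0=NH4 P1=NH3
Op 5: best P0=NH3 P1=NH3
Op 6: best P0=NH4 P1=NH3
Op 7: best P0=NH4 P1=NH3
Op 8: best P0=NH4 P1=NH2
Op 9: best P0=NH4 P1=NH2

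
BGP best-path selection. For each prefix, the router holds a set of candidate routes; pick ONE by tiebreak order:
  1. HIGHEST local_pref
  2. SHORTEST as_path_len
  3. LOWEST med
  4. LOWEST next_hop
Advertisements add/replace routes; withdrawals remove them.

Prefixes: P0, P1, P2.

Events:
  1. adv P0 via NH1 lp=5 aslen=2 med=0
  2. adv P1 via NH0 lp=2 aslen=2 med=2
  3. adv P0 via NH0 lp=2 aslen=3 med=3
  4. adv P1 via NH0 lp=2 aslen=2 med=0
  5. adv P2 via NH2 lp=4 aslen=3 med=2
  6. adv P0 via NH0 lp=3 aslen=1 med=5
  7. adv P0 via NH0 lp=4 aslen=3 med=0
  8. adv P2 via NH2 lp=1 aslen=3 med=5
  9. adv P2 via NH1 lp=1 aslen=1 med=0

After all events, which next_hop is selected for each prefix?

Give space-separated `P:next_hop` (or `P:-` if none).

Op 1: best P0=NH1 P1=- P2=-
Op 2: best P0=NH1 P1=NH0 P2=-
Op 3: best P0=NH1 P1=NH0 P2=-
Op 4: best P0=NH1 P1=NH0 P2=-
Op 5: best P0=NH1 P1=NH0 P2=NH2
Op 6: best P0=NH1 P1=NH0 P2=NH2
Op 7: best P0=NH1 P1=NH0 P2=NH2
Op 8: best P0=NH1 P1=NH0 P2=NH2
Op 9: best P0=NH1 P1=NH0 P2=NH1

Answer: P0:NH1 P1:NH0 P2:NH1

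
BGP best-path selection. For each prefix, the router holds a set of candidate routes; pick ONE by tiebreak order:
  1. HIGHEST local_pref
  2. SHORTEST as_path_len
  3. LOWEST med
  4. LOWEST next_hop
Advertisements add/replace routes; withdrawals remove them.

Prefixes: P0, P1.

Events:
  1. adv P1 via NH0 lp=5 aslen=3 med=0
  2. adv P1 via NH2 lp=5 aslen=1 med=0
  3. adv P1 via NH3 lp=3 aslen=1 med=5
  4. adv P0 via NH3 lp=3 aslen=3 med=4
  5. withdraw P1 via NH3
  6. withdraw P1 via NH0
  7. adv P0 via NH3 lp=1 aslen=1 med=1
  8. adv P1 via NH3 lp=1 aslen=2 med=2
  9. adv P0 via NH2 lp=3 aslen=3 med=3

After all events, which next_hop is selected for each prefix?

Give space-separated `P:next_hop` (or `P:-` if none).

Op 1: best P0=- P1=NH0
Op 2: best P0=- P1=NH2
Op 3: best P0=- P1=NH2
Op 4: best P0=NH3 P1=NH2
Op 5: best P0=NH3 P1=NH2
Op 6: best P0=NH3 P1=NH2
Op 7: best P0=NH3 P1=NH2
Op 8: best P0=NH3 P1=NH2
Op 9: best P0=NH2 P1=NH2

Answer: P0:NH2 P1:NH2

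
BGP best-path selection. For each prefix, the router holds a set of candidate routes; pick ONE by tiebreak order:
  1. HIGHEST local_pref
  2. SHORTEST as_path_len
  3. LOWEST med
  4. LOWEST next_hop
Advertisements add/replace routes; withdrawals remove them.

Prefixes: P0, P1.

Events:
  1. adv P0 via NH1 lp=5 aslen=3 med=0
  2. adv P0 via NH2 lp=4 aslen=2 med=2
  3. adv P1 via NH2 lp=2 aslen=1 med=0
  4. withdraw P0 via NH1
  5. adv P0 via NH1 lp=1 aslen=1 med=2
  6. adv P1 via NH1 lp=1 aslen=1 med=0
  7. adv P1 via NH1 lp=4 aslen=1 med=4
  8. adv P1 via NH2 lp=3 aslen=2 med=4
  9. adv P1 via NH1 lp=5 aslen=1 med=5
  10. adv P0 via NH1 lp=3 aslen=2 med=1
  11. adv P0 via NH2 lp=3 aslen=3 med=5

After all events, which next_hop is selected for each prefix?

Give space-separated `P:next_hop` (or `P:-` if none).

Answer: P0:NH1 P1:NH1

Derivation:
Op 1: best P0=NH1 P1=-
Op 2: best P0=NH1 P1=-
Op 3: best P0=NH1 P1=NH2
Op 4: best P0=NH2 P1=NH2
Op 5: best P0=NH2 P1=NH2
Op 6: best P0=NH2 P1=NH2
Op 7: best P0=NH2 P1=NH1
Op 8: best P0=NH2 P1=NH1
Op 9: best P0=NH2 P1=NH1
Op 10: best P0=NH2 P1=NH1
Op 11: best P0=NH1 P1=NH1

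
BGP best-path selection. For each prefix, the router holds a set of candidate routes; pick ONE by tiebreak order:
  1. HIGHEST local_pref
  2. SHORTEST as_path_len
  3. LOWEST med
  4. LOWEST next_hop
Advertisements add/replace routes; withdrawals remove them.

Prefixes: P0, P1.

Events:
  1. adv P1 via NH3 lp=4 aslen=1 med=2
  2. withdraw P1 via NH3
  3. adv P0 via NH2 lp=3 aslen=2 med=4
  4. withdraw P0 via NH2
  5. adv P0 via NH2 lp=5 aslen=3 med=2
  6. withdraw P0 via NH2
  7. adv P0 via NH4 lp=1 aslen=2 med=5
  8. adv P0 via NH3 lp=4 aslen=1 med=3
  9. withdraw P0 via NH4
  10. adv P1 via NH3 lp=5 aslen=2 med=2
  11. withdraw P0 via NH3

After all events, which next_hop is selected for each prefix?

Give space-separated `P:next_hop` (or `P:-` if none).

Op 1: best P0=- P1=NH3
Op 2: best P0=- P1=-
Op 3: best P0=NH2 P1=-
Op 4: best P0=- P1=-
Op 5: best P0=NH2 P1=-
Op 6: best P0=- P1=-
Op 7: best P0=NH4 P1=-
Op 8: best P0=NH3 P1=-
Op 9: best P0=NH3 P1=-
Op 10: best P0=NH3 P1=NH3
Op 11: best P0=- P1=NH3

Answer: P0:- P1:NH3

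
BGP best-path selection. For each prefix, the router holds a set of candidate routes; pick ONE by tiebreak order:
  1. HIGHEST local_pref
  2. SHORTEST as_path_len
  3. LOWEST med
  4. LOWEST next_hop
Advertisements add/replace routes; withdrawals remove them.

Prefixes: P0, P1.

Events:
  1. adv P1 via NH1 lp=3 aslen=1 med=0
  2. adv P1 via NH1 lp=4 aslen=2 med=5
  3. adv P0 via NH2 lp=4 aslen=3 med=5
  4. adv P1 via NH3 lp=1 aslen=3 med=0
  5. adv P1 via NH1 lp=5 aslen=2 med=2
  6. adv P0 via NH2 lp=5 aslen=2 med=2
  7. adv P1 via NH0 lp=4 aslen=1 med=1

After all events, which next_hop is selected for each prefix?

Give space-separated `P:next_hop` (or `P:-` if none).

Op 1: best P0=- P1=NH1
Op 2: best P0=- P1=NH1
Op 3: best P0=NH2 P1=NH1
Op 4: best P0=NH2 P1=NH1
Op 5: best P0=NH2 P1=NH1
Op 6: best P0=NH2 P1=NH1
Op 7: best P0=NH2 P1=NH1

Answer: P0:NH2 P1:NH1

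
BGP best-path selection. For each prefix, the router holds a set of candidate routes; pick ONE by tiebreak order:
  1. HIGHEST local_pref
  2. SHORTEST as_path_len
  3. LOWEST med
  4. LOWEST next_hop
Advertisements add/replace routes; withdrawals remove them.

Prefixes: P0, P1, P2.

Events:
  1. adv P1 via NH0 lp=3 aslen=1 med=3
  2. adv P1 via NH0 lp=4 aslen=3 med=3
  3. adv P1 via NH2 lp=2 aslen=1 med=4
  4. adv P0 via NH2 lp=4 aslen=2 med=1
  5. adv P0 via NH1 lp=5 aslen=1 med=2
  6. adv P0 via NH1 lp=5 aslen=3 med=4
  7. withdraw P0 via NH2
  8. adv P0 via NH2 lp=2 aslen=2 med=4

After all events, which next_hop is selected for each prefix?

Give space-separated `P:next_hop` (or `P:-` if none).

Answer: P0:NH1 P1:NH0 P2:-

Derivation:
Op 1: best P0=- P1=NH0 P2=-
Op 2: best P0=- P1=NH0 P2=-
Op 3: best P0=- P1=NH0 P2=-
Op 4: best P0=NH2 P1=NH0 P2=-
Op 5: best P0=NH1 P1=NH0 P2=-
Op 6: best P0=NH1 P1=NH0 P2=-
Op 7: best P0=NH1 P1=NH0 P2=-
Op 8: best P0=NH1 P1=NH0 P2=-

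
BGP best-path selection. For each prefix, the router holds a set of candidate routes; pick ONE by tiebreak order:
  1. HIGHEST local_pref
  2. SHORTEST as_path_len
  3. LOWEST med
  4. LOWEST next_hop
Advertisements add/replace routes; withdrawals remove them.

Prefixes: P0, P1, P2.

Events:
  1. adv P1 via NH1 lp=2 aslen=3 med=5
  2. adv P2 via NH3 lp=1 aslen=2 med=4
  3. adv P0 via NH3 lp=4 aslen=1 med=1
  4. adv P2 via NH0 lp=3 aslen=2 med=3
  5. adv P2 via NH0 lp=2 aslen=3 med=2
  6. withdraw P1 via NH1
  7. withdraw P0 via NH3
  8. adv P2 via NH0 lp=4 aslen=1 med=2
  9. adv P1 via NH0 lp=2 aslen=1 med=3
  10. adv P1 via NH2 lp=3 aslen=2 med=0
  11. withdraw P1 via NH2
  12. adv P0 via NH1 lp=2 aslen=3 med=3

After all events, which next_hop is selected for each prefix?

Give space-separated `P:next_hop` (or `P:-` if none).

Op 1: best P0=- P1=NH1 P2=-
Op 2: best P0=- P1=NH1 P2=NH3
Op 3: best P0=NH3 P1=NH1 P2=NH3
Op 4: best P0=NH3 P1=NH1 P2=NH0
Op 5: best P0=NH3 P1=NH1 P2=NH0
Op 6: best P0=NH3 P1=- P2=NH0
Op 7: best P0=- P1=- P2=NH0
Op 8: best P0=- P1=- P2=NH0
Op 9: best P0=- P1=NH0 P2=NH0
Op 10: best P0=- P1=NH2 P2=NH0
Op 11: best P0=- P1=NH0 P2=NH0
Op 12: best P0=NH1 P1=NH0 P2=NH0

Answer: P0:NH1 P1:NH0 P2:NH0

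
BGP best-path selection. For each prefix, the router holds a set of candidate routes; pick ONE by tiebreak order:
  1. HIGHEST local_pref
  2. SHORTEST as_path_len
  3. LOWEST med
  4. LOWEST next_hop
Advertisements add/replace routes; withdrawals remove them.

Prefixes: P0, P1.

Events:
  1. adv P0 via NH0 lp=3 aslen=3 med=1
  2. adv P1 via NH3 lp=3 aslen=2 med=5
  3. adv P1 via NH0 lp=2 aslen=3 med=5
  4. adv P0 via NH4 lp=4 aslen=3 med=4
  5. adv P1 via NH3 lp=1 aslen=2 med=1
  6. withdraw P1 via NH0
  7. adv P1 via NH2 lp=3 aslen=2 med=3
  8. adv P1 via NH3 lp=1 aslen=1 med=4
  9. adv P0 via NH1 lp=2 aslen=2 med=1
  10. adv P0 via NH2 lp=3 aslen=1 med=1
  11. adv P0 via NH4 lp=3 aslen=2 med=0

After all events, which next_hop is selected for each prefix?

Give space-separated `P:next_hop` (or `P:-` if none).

Answer: P0:NH2 P1:NH2

Derivation:
Op 1: best P0=NH0 P1=-
Op 2: best P0=NH0 P1=NH3
Op 3: best P0=NH0 P1=NH3
Op 4: best P0=NH4 P1=NH3
Op 5: best P0=NH4 P1=NH0
Op 6: best P0=NH4 P1=NH3
Op 7: best P0=NH4 P1=NH2
Op 8: best P0=NH4 P1=NH2
Op 9: best P0=NH4 P1=NH2
Op 10: best P0=NH4 P1=NH2
Op 11: best P0=NH2 P1=NH2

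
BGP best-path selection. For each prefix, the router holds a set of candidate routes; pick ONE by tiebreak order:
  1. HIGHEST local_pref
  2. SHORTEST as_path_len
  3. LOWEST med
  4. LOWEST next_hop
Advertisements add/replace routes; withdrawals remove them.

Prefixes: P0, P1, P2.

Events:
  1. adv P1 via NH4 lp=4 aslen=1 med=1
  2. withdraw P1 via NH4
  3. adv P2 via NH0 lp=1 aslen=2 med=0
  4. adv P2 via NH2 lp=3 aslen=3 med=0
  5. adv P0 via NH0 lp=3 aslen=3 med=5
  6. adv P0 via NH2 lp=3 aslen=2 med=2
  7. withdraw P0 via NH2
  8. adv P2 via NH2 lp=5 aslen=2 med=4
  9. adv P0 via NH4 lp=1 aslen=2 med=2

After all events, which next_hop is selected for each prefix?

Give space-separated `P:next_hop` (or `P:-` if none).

Answer: P0:NH0 P1:- P2:NH2

Derivation:
Op 1: best P0=- P1=NH4 P2=-
Op 2: best P0=- P1=- P2=-
Op 3: best P0=- P1=- P2=NH0
Op 4: best P0=- P1=- P2=NH2
Op 5: best P0=NH0 P1=- P2=NH2
Op 6: best P0=NH2 P1=- P2=NH2
Op 7: best P0=NH0 P1=- P2=NH2
Op 8: best P0=NH0 P1=- P2=NH2
Op 9: best P0=NH0 P1=- P2=NH2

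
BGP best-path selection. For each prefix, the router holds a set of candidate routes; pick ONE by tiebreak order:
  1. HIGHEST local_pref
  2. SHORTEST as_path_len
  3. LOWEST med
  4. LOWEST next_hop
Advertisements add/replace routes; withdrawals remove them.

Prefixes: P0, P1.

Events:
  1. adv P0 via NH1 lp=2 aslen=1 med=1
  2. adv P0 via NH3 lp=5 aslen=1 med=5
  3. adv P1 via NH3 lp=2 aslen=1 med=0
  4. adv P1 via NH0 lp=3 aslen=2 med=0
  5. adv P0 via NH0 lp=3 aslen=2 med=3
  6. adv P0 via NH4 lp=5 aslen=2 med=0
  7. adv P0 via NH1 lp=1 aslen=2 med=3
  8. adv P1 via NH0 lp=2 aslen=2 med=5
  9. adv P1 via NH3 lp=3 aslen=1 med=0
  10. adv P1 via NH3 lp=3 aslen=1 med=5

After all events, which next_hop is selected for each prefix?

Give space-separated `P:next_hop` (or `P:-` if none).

Op 1: best P0=NH1 P1=-
Op 2: best P0=NH3 P1=-
Op 3: best P0=NH3 P1=NH3
Op 4: best P0=NH3 P1=NH0
Op 5: best P0=NH3 P1=NH0
Op 6: best P0=NH3 P1=NH0
Op 7: best P0=NH3 P1=NH0
Op 8: best P0=NH3 P1=NH3
Op 9: best P0=NH3 P1=NH3
Op 10: best P0=NH3 P1=NH3

Answer: P0:NH3 P1:NH3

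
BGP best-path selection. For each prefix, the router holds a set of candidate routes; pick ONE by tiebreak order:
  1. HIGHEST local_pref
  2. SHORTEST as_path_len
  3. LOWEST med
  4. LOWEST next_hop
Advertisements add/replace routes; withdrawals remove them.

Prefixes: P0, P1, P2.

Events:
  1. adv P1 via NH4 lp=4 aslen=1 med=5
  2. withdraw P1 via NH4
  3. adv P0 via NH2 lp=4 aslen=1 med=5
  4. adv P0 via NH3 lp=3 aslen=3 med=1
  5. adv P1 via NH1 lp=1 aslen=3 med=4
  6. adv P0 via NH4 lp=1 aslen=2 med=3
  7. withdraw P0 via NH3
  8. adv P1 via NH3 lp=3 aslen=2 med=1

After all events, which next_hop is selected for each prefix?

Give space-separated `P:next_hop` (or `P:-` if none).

Answer: P0:NH2 P1:NH3 P2:-

Derivation:
Op 1: best P0=- P1=NH4 P2=-
Op 2: best P0=- P1=- P2=-
Op 3: best P0=NH2 P1=- P2=-
Op 4: best P0=NH2 P1=- P2=-
Op 5: best P0=NH2 P1=NH1 P2=-
Op 6: best P0=NH2 P1=NH1 P2=-
Op 7: best P0=NH2 P1=NH1 P2=-
Op 8: best P0=NH2 P1=NH3 P2=-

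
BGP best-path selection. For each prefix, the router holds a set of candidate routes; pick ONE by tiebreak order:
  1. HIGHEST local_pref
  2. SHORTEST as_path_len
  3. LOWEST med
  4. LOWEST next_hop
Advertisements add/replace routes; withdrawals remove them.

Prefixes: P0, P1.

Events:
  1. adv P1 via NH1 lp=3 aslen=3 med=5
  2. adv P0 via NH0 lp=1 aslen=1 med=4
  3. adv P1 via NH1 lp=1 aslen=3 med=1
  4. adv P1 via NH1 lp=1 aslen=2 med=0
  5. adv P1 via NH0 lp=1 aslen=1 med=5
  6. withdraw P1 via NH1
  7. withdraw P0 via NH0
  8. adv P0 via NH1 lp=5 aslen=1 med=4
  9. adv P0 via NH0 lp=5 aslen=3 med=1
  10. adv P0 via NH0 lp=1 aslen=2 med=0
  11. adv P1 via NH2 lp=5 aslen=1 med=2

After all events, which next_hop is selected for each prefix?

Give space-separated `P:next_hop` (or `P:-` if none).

Op 1: best P0=- P1=NH1
Op 2: best P0=NH0 P1=NH1
Op 3: best P0=NH0 P1=NH1
Op 4: best P0=NH0 P1=NH1
Op 5: best P0=NH0 P1=NH0
Op 6: best P0=NH0 P1=NH0
Op 7: best P0=- P1=NH0
Op 8: best P0=NH1 P1=NH0
Op 9: best P0=NH1 P1=NH0
Op 10: best P0=NH1 P1=NH0
Op 11: best P0=NH1 P1=NH2

Answer: P0:NH1 P1:NH2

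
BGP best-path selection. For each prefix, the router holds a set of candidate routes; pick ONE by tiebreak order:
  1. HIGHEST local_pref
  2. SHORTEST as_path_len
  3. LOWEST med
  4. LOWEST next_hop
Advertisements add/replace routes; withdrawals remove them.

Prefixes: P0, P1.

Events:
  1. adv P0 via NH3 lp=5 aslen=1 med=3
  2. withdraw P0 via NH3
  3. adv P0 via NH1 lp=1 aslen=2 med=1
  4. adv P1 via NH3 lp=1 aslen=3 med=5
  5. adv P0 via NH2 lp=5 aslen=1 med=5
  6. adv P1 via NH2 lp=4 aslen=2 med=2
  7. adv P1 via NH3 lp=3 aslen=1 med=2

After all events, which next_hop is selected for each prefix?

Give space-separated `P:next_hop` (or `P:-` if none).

Answer: P0:NH2 P1:NH2

Derivation:
Op 1: best P0=NH3 P1=-
Op 2: best P0=- P1=-
Op 3: best P0=NH1 P1=-
Op 4: best P0=NH1 P1=NH3
Op 5: best P0=NH2 P1=NH3
Op 6: best P0=NH2 P1=NH2
Op 7: best P0=NH2 P1=NH2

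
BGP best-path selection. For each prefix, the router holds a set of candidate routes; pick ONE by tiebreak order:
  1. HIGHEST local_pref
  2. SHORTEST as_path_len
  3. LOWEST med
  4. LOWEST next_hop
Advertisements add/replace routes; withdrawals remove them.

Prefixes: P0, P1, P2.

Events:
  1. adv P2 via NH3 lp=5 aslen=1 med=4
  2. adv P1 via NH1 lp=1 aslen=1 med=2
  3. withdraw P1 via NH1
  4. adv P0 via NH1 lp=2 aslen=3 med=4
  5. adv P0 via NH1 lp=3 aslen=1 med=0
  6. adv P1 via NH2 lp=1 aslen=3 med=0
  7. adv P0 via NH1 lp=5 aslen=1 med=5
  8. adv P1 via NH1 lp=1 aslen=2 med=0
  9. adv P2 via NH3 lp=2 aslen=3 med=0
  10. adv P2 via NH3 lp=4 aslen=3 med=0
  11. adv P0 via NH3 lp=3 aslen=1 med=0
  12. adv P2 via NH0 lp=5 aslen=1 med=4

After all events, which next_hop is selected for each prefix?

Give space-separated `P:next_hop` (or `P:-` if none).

Answer: P0:NH1 P1:NH1 P2:NH0

Derivation:
Op 1: best P0=- P1=- P2=NH3
Op 2: best P0=- P1=NH1 P2=NH3
Op 3: best P0=- P1=- P2=NH3
Op 4: best P0=NH1 P1=- P2=NH3
Op 5: best P0=NH1 P1=- P2=NH3
Op 6: best P0=NH1 P1=NH2 P2=NH3
Op 7: best P0=NH1 P1=NH2 P2=NH3
Op 8: best P0=NH1 P1=NH1 P2=NH3
Op 9: best P0=NH1 P1=NH1 P2=NH3
Op 10: best P0=NH1 P1=NH1 P2=NH3
Op 11: best P0=NH1 P1=NH1 P2=NH3
Op 12: best P0=NH1 P1=NH1 P2=NH0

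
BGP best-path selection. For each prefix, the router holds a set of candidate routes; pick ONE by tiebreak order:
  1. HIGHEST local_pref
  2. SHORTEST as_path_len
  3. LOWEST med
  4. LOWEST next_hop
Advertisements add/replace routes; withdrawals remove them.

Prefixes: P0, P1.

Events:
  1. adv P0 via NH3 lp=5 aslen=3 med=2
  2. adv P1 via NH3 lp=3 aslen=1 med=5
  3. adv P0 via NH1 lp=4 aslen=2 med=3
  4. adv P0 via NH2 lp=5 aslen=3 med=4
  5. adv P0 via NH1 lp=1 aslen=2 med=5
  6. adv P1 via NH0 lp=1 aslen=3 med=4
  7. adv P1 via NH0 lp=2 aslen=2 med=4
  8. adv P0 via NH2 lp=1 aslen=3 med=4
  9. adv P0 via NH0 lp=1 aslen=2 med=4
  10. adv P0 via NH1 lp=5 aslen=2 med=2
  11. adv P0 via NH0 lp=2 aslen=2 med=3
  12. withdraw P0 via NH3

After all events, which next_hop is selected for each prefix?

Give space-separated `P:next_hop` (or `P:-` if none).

Answer: P0:NH1 P1:NH3

Derivation:
Op 1: best P0=NH3 P1=-
Op 2: best P0=NH3 P1=NH3
Op 3: best P0=NH3 P1=NH3
Op 4: best P0=NH3 P1=NH3
Op 5: best P0=NH3 P1=NH3
Op 6: best P0=NH3 P1=NH3
Op 7: best P0=NH3 P1=NH3
Op 8: best P0=NH3 P1=NH3
Op 9: best P0=NH3 P1=NH3
Op 10: best P0=NH1 P1=NH3
Op 11: best P0=NH1 P1=NH3
Op 12: best P0=NH1 P1=NH3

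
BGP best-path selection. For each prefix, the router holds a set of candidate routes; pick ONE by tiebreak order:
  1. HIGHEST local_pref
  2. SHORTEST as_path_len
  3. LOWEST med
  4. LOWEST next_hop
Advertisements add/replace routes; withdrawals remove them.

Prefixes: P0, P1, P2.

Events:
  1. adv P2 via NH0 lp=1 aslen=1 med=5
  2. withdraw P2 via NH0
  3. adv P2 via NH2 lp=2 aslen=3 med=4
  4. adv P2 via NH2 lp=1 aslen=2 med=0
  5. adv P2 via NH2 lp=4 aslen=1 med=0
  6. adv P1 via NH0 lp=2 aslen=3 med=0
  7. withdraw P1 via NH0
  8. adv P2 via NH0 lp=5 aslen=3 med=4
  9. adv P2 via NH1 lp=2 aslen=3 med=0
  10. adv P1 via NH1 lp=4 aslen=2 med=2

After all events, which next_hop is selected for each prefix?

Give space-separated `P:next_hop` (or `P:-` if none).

Answer: P0:- P1:NH1 P2:NH0

Derivation:
Op 1: best P0=- P1=- P2=NH0
Op 2: best P0=- P1=- P2=-
Op 3: best P0=- P1=- P2=NH2
Op 4: best P0=- P1=- P2=NH2
Op 5: best P0=- P1=- P2=NH2
Op 6: best P0=- P1=NH0 P2=NH2
Op 7: best P0=- P1=- P2=NH2
Op 8: best P0=- P1=- P2=NH0
Op 9: best P0=- P1=- P2=NH0
Op 10: best P0=- P1=NH1 P2=NH0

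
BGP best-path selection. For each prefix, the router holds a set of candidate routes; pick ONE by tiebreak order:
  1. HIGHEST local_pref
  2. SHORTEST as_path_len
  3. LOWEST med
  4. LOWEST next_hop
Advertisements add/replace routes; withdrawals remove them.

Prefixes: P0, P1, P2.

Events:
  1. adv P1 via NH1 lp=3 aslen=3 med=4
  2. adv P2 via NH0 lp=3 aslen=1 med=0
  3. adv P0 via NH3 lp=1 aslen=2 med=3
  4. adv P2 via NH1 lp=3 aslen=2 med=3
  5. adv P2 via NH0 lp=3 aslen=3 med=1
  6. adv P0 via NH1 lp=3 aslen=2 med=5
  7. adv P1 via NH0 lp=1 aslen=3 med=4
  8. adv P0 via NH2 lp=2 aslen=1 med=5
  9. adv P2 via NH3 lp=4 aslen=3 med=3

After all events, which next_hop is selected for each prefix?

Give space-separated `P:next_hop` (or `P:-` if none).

Answer: P0:NH1 P1:NH1 P2:NH3

Derivation:
Op 1: best P0=- P1=NH1 P2=-
Op 2: best P0=- P1=NH1 P2=NH0
Op 3: best P0=NH3 P1=NH1 P2=NH0
Op 4: best P0=NH3 P1=NH1 P2=NH0
Op 5: best P0=NH3 P1=NH1 P2=NH1
Op 6: best P0=NH1 P1=NH1 P2=NH1
Op 7: best P0=NH1 P1=NH1 P2=NH1
Op 8: best P0=NH1 P1=NH1 P2=NH1
Op 9: best P0=NH1 P1=NH1 P2=NH3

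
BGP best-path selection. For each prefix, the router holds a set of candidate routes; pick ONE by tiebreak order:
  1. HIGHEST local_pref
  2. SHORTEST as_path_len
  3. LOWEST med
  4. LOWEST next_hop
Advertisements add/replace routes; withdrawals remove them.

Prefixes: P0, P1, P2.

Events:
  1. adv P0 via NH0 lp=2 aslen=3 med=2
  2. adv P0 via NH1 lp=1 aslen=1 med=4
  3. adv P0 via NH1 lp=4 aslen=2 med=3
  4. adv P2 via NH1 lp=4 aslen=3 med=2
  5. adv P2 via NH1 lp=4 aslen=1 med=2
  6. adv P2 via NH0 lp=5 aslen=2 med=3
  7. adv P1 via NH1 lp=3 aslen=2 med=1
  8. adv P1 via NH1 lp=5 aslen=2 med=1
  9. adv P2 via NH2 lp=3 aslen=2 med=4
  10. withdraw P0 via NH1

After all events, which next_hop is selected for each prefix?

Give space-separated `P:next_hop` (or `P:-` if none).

Op 1: best P0=NH0 P1=- P2=-
Op 2: best P0=NH0 P1=- P2=-
Op 3: best P0=NH1 P1=- P2=-
Op 4: best P0=NH1 P1=- P2=NH1
Op 5: best P0=NH1 P1=- P2=NH1
Op 6: best P0=NH1 P1=- P2=NH0
Op 7: best P0=NH1 P1=NH1 P2=NH0
Op 8: best P0=NH1 P1=NH1 P2=NH0
Op 9: best P0=NH1 P1=NH1 P2=NH0
Op 10: best P0=NH0 P1=NH1 P2=NH0

Answer: P0:NH0 P1:NH1 P2:NH0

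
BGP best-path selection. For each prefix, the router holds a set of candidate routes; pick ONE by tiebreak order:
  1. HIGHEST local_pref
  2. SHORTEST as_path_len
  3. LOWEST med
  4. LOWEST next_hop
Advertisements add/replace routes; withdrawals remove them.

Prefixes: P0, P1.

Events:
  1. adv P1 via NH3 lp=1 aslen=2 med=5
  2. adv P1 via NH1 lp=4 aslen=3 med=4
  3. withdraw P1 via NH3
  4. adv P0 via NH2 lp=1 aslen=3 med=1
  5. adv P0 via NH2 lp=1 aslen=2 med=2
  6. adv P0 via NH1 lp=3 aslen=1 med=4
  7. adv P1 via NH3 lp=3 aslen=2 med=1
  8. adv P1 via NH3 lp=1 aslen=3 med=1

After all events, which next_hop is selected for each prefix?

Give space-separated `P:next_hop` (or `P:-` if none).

Answer: P0:NH1 P1:NH1

Derivation:
Op 1: best P0=- P1=NH3
Op 2: best P0=- P1=NH1
Op 3: best P0=- P1=NH1
Op 4: best P0=NH2 P1=NH1
Op 5: best P0=NH2 P1=NH1
Op 6: best P0=NH1 P1=NH1
Op 7: best P0=NH1 P1=NH1
Op 8: best P0=NH1 P1=NH1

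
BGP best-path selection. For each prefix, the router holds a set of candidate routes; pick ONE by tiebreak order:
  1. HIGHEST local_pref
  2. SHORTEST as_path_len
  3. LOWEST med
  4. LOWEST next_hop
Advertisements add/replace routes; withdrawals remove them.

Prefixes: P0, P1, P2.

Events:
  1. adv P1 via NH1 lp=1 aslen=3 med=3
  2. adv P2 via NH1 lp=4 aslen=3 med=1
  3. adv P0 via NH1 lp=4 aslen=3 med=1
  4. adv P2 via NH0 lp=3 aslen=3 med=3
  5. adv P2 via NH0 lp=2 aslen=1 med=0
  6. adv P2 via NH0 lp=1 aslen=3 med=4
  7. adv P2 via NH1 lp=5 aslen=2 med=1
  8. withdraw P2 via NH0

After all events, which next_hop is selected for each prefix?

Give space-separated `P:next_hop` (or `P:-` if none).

Answer: P0:NH1 P1:NH1 P2:NH1

Derivation:
Op 1: best P0=- P1=NH1 P2=-
Op 2: best P0=- P1=NH1 P2=NH1
Op 3: best P0=NH1 P1=NH1 P2=NH1
Op 4: best P0=NH1 P1=NH1 P2=NH1
Op 5: best P0=NH1 P1=NH1 P2=NH1
Op 6: best P0=NH1 P1=NH1 P2=NH1
Op 7: best P0=NH1 P1=NH1 P2=NH1
Op 8: best P0=NH1 P1=NH1 P2=NH1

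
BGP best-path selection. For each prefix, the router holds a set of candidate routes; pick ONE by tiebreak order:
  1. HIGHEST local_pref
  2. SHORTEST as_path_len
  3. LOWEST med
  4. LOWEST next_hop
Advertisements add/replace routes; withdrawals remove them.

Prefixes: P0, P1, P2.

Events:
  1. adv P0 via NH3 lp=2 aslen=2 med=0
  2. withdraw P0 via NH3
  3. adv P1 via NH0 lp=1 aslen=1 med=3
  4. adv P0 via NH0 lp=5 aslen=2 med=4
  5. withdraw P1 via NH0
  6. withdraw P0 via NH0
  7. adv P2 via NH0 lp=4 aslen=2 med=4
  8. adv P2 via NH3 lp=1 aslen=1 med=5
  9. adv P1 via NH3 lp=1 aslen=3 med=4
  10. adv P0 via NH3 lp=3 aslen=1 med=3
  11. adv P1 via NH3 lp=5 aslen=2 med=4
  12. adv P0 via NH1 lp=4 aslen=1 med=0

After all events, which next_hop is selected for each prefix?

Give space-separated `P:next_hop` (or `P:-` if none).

Answer: P0:NH1 P1:NH3 P2:NH0

Derivation:
Op 1: best P0=NH3 P1=- P2=-
Op 2: best P0=- P1=- P2=-
Op 3: best P0=- P1=NH0 P2=-
Op 4: best P0=NH0 P1=NH0 P2=-
Op 5: best P0=NH0 P1=- P2=-
Op 6: best P0=- P1=- P2=-
Op 7: best P0=- P1=- P2=NH0
Op 8: best P0=- P1=- P2=NH0
Op 9: best P0=- P1=NH3 P2=NH0
Op 10: best P0=NH3 P1=NH3 P2=NH0
Op 11: best P0=NH3 P1=NH3 P2=NH0
Op 12: best P0=NH1 P1=NH3 P2=NH0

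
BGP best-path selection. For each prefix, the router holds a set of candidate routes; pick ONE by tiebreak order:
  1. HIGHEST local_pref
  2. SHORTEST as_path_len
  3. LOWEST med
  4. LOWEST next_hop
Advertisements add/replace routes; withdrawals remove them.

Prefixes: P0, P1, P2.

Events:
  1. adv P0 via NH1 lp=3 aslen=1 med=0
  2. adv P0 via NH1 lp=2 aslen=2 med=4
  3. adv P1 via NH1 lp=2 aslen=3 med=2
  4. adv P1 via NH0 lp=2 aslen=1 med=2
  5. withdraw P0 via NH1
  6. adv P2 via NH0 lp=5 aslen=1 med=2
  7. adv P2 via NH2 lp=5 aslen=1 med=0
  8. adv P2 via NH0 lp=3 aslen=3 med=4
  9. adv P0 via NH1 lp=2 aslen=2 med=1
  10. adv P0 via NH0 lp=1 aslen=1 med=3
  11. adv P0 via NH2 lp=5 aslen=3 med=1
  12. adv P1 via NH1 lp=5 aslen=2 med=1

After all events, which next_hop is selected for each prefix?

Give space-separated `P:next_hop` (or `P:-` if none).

Op 1: best P0=NH1 P1=- P2=-
Op 2: best P0=NH1 P1=- P2=-
Op 3: best P0=NH1 P1=NH1 P2=-
Op 4: best P0=NH1 P1=NH0 P2=-
Op 5: best P0=- P1=NH0 P2=-
Op 6: best P0=- P1=NH0 P2=NH0
Op 7: best P0=- P1=NH0 P2=NH2
Op 8: best P0=- P1=NH0 P2=NH2
Op 9: best P0=NH1 P1=NH0 P2=NH2
Op 10: best P0=NH1 P1=NH0 P2=NH2
Op 11: best P0=NH2 P1=NH0 P2=NH2
Op 12: best P0=NH2 P1=NH1 P2=NH2

Answer: P0:NH2 P1:NH1 P2:NH2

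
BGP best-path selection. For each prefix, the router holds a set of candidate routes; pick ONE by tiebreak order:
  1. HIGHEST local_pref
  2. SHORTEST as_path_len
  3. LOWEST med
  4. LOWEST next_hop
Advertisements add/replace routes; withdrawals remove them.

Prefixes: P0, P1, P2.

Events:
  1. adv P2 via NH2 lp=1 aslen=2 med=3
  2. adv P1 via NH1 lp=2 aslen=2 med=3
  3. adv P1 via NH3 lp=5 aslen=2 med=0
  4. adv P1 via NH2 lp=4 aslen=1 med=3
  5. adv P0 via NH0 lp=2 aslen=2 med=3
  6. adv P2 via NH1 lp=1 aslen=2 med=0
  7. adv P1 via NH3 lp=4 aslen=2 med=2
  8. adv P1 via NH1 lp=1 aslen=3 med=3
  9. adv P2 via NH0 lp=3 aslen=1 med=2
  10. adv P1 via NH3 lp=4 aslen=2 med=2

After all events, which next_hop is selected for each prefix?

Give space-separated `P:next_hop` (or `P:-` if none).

Answer: P0:NH0 P1:NH2 P2:NH0

Derivation:
Op 1: best P0=- P1=- P2=NH2
Op 2: best P0=- P1=NH1 P2=NH2
Op 3: best P0=- P1=NH3 P2=NH2
Op 4: best P0=- P1=NH3 P2=NH2
Op 5: best P0=NH0 P1=NH3 P2=NH2
Op 6: best P0=NH0 P1=NH3 P2=NH1
Op 7: best P0=NH0 P1=NH2 P2=NH1
Op 8: best P0=NH0 P1=NH2 P2=NH1
Op 9: best P0=NH0 P1=NH2 P2=NH0
Op 10: best P0=NH0 P1=NH2 P2=NH0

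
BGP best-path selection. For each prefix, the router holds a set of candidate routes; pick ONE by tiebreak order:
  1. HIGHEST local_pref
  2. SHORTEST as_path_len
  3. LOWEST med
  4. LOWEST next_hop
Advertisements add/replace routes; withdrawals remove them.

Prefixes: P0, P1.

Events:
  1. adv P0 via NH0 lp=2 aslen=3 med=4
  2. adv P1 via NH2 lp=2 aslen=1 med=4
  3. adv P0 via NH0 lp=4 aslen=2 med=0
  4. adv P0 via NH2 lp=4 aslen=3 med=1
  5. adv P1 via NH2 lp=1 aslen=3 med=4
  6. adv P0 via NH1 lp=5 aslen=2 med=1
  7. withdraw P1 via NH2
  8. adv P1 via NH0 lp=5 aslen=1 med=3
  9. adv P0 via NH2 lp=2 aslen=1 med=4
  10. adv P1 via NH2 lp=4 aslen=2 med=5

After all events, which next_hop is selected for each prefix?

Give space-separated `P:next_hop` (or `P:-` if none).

Op 1: best P0=NH0 P1=-
Op 2: best P0=NH0 P1=NH2
Op 3: best P0=NH0 P1=NH2
Op 4: best P0=NH0 P1=NH2
Op 5: best P0=NH0 P1=NH2
Op 6: best P0=NH1 P1=NH2
Op 7: best P0=NH1 P1=-
Op 8: best P0=NH1 P1=NH0
Op 9: best P0=NH1 P1=NH0
Op 10: best P0=NH1 P1=NH0

Answer: P0:NH1 P1:NH0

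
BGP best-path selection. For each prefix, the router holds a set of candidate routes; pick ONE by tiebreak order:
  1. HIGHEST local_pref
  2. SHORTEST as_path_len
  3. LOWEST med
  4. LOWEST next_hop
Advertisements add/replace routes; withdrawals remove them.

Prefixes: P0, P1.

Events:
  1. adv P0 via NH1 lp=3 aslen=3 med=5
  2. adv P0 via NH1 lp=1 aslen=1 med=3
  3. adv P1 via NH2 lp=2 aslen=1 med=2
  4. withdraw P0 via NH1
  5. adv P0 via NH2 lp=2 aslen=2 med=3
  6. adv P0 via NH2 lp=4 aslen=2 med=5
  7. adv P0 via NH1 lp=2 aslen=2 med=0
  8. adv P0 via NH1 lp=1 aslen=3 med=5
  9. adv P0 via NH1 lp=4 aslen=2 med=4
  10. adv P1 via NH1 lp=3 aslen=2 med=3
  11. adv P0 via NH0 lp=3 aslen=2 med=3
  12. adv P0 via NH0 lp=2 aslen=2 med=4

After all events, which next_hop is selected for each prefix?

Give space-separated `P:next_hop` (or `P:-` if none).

Op 1: best P0=NH1 P1=-
Op 2: best P0=NH1 P1=-
Op 3: best P0=NH1 P1=NH2
Op 4: best P0=- P1=NH2
Op 5: best P0=NH2 P1=NH2
Op 6: best P0=NH2 P1=NH2
Op 7: best P0=NH2 P1=NH2
Op 8: best P0=NH2 P1=NH2
Op 9: best P0=NH1 P1=NH2
Op 10: best P0=NH1 P1=NH1
Op 11: best P0=NH1 P1=NH1
Op 12: best P0=NH1 P1=NH1

Answer: P0:NH1 P1:NH1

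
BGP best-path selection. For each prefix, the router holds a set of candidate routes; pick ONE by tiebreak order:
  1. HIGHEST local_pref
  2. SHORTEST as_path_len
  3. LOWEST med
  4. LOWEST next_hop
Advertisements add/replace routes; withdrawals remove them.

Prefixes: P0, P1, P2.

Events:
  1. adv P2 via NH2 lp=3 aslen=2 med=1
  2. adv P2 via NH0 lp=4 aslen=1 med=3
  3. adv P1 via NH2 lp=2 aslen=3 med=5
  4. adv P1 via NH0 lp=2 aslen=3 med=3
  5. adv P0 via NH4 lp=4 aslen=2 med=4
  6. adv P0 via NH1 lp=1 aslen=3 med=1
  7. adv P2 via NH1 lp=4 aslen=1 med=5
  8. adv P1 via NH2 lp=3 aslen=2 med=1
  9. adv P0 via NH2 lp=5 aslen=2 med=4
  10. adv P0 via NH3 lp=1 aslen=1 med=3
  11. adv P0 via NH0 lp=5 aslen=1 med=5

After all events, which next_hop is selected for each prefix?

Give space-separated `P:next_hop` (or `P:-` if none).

Answer: P0:NH0 P1:NH2 P2:NH0

Derivation:
Op 1: best P0=- P1=- P2=NH2
Op 2: best P0=- P1=- P2=NH0
Op 3: best P0=- P1=NH2 P2=NH0
Op 4: best P0=- P1=NH0 P2=NH0
Op 5: best P0=NH4 P1=NH0 P2=NH0
Op 6: best P0=NH4 P1=NH0 P2=NH0
Op 7: best P0=NH4 P1=NH0 P2=NH0
Op 8: best P0=NH4 P1=NH2 P2=NH0
Op 9: best P0=NH2 P1=NH2 P2=NH0
Op 10: best P0=NH2 P1=NH2 P2=NH0
Op 11: best P0=NH0 P1=NH2 P2=NH0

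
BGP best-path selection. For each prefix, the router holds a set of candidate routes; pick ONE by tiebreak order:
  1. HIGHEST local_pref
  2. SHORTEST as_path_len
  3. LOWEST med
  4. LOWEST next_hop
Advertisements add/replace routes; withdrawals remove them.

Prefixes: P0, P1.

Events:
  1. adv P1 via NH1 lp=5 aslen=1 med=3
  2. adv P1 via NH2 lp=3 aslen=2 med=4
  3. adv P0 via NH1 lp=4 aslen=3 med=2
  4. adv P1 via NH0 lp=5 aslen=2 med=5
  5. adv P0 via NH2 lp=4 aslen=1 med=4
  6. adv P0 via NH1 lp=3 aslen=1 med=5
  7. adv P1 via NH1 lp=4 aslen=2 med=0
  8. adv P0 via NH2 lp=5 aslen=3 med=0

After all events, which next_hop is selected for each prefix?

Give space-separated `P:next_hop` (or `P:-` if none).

Op 1: best P0=- P1=NH1
Op 2: best P0=- P1=NH1
Op 3: best P0=NH1 P1=NH1
Op 4: best P0=NH1 P1=NH1
Op 5: best P0=NH2 P1=NH1
Op 6: best P0=NH2 P1=NH1
Op 7: best P0=NH2 P1=NH0
Op 8: best P0=NH2 P1=NH0

Answer: P0:NH2 P1:NH0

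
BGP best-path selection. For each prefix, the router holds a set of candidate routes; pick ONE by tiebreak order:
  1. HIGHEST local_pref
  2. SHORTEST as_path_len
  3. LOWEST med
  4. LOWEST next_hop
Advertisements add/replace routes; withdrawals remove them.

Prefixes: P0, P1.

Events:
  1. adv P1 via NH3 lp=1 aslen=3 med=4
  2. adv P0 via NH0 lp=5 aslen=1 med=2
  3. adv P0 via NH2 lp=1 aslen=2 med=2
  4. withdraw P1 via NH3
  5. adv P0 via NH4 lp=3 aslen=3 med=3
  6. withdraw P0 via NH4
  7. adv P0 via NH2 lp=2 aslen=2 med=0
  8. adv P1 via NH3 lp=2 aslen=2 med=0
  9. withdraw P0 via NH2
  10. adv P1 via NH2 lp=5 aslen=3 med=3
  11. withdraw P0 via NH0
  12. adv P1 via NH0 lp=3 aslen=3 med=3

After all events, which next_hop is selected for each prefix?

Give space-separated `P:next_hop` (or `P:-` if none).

Answer: P0:- P1:NH2

Derivation:
Op 1: best P0=- P1=NH3
Op 2: best P0=NH0 P1=NH3
Op 3: best P0=NH0 P1=NH3
Op 4: best P0=NH0 P1=-
Op 5: best P0=NH0 P1=-
Op 6: best P0=NH0 P1=-
Op 7: best P0=NH0 P1=-
Op 8: best P0=NH0 P1=NH3
Op 9: best P0=NH0 P1=NH3
Op 10: best P0=NH0 P1=NH2
Op 11: best P0=- P1=NH2
Op 12: best P0=- P1=NH2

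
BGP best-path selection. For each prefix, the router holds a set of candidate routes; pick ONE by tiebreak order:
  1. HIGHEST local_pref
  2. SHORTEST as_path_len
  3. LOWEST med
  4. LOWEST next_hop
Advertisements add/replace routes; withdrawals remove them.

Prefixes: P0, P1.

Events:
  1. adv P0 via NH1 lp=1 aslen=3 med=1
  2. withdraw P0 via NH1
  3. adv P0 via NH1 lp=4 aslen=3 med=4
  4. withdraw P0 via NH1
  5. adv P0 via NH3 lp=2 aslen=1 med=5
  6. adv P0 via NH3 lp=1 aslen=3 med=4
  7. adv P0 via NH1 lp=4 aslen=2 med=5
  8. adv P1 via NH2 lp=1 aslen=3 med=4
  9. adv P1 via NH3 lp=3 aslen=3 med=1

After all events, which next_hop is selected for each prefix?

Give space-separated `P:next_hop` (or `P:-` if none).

Answer: P0:NH1 P1:NH3

Derivation:
Op 1: best P0=NH1 P1=-
Op 2: best P0=- P1=-
Op 3: best P0=NH1 P1=-
Op 4: best P0=- P1=-
Op 5: best P0=NH3 P1=-
Op 6: best P0=NH3 P1=-
Op 7: best P0=NH1 P1=-
Op 8: best P0=NH1 P1=NH2
Op 9: best P0=NH1 P1=NH3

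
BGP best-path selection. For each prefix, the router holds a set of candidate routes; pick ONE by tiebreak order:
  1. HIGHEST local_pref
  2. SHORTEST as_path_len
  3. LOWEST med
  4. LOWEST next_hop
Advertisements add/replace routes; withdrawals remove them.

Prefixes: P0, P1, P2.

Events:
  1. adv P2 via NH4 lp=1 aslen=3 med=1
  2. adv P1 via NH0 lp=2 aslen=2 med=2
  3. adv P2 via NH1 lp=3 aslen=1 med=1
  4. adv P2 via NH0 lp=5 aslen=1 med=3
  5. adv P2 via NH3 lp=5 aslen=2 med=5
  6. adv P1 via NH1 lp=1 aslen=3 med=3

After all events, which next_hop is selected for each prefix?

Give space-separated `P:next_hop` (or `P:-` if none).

Op 1: best P0=- P1=- P2=NH4
Op 2: best P0=- P1=NH0 P2=NH4
Op 3: best P0=- P1=NH0 P2=NH1
Op 4: best P0=- P1=NH0 P2=NH0
Op 5: best P0=- P1=NH0 P2=NH0
Op 6: best P0=- P1=NH0 P2=NH0

Answer: P0:- P1:NH0 P2:NH0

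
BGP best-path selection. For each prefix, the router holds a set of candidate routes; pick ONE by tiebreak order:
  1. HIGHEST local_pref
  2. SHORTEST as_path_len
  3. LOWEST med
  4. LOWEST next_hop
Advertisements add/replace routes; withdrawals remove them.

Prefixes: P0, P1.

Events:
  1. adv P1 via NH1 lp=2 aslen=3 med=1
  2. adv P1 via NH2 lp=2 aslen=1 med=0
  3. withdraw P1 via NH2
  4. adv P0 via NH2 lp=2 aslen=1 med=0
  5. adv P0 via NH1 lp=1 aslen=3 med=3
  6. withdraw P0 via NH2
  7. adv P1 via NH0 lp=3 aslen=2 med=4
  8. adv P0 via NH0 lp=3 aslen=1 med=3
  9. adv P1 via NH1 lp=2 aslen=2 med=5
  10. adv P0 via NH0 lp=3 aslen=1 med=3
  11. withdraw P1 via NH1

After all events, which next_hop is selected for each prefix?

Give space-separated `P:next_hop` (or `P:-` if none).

Op 1: best P0=- P1=NH1
Op 2: best P0=- P1=NH2
Op 3: best P0=- P1=NH1
Op 4: best P0=NH2 P1=NH1
Op 5: best P0=NH2 P1=NH1
Op 6: best P0=NH1 P1=NH1
Op 7: best P0=NH1 P1=NH0
Op 8: best P0=NH0 P1=NH0
Op 9: best P0=NH0 P1=NH0
Op 10: best P0=NH0 P1=NH0
Op 11: best P0=NH0 P1=NH0

Answer: P0:NH0 P1:NH0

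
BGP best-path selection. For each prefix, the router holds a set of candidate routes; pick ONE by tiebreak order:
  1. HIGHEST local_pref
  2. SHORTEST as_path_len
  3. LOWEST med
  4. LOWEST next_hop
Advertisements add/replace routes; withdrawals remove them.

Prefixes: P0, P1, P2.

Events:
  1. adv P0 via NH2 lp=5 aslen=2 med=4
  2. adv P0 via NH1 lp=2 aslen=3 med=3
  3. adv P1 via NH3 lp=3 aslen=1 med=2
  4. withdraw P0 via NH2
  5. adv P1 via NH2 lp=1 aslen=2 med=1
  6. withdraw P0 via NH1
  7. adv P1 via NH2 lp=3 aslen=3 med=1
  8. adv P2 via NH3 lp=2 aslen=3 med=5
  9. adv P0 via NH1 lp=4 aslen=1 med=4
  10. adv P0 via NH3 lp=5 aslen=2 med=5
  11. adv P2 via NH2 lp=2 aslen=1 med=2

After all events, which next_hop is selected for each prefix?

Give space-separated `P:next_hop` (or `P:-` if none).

Op 1: best P0=NH2 P1=- P2=-
Op 2: best P0=NH2 P1=- P2=-
Op 3: best P0=NH2 P1=NH3 P2=-
Op 4: best P0=NH1 P1=NH3 P2=-
Op 5: best P0=NH1 P1=NH3 P2=-
Op 6: best P0=- P1=NH3 P2=-
Op 7: best P0=- P1=NH3 P2=-
Op 8: best P0=- P1=NH3 P2=NH3
Op 9: best P0=NH1 P1=NH3 P2=NH3
Op 10: best P0=NH3 P1=NH3 P2=NH3
Op 11: best P0=NH3 P1=NH3 P2=NH2

Answer: P0:NH3 P1:NH3 P2:NH2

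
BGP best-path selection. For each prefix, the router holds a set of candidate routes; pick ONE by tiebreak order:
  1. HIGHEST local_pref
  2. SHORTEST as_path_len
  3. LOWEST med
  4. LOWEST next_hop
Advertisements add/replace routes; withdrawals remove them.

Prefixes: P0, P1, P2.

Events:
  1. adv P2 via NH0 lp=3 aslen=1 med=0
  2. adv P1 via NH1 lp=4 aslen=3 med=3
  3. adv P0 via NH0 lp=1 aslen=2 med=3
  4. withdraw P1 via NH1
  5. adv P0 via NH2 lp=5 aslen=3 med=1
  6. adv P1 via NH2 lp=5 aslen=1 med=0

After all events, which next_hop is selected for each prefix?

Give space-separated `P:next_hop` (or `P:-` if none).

Answer: P0:NH2 P1:NH2 P2:NH0

Derivation:
Op 1: best P0=- P1=- P2=NH0
Op 2: best P0=- P1=NH1 P2=NH0
Op 3: best P0=NH0 P1=NH1 P2=NH0
Op 4: best P0=NH0 P1=- P2=NH0
Op 5: best P0=NH2 P1=- P2=NH0
Op 6: best P0=NH2 P1=NH2 P2=NH0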